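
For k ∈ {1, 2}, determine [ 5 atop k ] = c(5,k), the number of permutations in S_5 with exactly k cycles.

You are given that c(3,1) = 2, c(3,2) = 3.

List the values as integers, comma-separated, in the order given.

24, 50

row 4: T[4][1]=3·2+0=6  T[4][2]=3·3+2=11
row 5: T[5][1]=4·6+0=24  T[5][2]=4·11+6=50
Read c(5,1) = 24, c(5,2) = 50.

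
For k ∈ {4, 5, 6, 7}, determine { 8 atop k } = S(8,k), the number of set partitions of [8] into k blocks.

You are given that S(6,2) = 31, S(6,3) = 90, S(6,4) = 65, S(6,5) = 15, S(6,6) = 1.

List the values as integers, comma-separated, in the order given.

1701, 1050, 266, 28

r7: T_7,3=3×90+31=301; T_7,4=4×65+90=350; T_7,5=5×15+65=140; T_7,6=6×1+15=21; T_7,7=7×0+1=1
r8: T_8,4=4×350+301=1701; T_8,5=5×140+350=1050; T_8,6=6×21+140=266; T_8,7=7×1+21=28
Read S(8,4) = 1701, S(8,5) = 1050, S(8,6) = 266, S(8,7) = 28.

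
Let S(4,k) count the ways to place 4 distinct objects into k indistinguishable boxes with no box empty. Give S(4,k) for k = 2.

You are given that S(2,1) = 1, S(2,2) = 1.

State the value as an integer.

[3] T[3,1]:1*1+0=1 · T[3,2]:2*1+1=3
[4] T[4,2]:2*3+1=7
Read S(4,2) = 7.

7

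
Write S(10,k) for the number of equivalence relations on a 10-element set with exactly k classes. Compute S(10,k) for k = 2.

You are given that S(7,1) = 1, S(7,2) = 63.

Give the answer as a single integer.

[8] T[8,1]:1*1+0=1 · T[8,2]:2*63+1=127
[9] T[9,1]:1*1+0=1 · T[9,2]:2*127+1=255
[10] T[10,2]:2*255+1=511
Read S(10,2) = 511.

511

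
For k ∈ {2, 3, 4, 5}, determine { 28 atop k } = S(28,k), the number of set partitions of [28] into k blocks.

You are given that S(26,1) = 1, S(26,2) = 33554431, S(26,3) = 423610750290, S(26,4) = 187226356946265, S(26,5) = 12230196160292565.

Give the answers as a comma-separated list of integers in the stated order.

134217727, 3812664524766, 2998587019946701, 307440364830580800

row 27: T[27][1]=1·1+0=1  T[27][2]=2·33554431+1=67108863  T[27][3]=3·423610750290+33554431=1270865805301  T[27][4]=4·187226356946265+423610750290=749329038535350  T[27][5]=5·12230196160292565+187226356946265=61338207158409090
row 28: T[28][2]=2·67108863+1=134217727  T[28][3]=3·1270865805301+67108863=3812664524766  T[28][4]=4·749329038535350+1270865805301=2998587019946701  T[28][5]=5·61338207158409090+749329038535350=307440364830580800
Read S(28,2) = 134217727, S(28,3) = 3812664524766, S(28,4) = 2998587019946701, S(28,5) = 307440364830580800.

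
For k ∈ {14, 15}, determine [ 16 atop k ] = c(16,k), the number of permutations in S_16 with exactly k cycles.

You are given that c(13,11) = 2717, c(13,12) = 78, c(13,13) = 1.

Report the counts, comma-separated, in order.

6580, 120

r14: T_14,12=13×78+2717=3731; T_14,13=13×1+78=91; T_14,14=13×0+1=1
r15: T_15,13=14×91+3731=5005; T_15,14=14×1+91=105; T_15,15=14×0+1=1
r16: T_16,14=15×105+5005=6580; T_16,15=15×1+105=120
Read c(16,14) = 6580, c(16,15) = 120.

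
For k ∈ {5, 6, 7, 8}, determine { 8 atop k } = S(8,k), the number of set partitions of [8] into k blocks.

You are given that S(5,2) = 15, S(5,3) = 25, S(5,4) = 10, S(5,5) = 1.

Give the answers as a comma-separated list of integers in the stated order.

1050, 266, 28, 1

[6] T[6,3]:3*25+15=90 · T[6,4]:4*10+25=65 · T[6,5]:5*1+10=15 · T[6,6]:6*0+1=1
[7] T[7,4]:4*65+90=350 · T[7,5]:5*15+65=140 · T[7,6]:6*1+15=21 · T[7,7]:7*0+1=1
[8] T[8,5]:5*140+350=1050 · T[8,6]:6*21+140=266 · T[8,7]:7*1+21=28 · T[8,8]:8*0+1=1
Read S(8,5) = 1050, S(8,6) = 266, S(8,7) = 28, S(8,8) = 1.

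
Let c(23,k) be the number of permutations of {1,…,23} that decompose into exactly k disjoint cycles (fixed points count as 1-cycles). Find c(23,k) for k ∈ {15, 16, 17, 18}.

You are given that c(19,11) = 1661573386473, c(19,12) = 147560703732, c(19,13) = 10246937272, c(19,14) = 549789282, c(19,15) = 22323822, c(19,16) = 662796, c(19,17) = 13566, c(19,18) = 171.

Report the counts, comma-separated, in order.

i=20: T(20,12)=1661573386473+19·147560703732=4465226757381 | T(20,13)=147560703732+19·10246937272=342252511900 | T(20,14)=10246937272+19·549789282=20692933630 | T(20,15)=549789282+19·22323822=973941900 | T(20,16)=22323822+19·662796=34916946 | T(20,17)=662796+19·13566=920550 | T(20,18)=13566+19·171=16815
i=21: T(21,13)=4465226757381+20·342252511900=11310276995381 | T(21,14)=342252511900+20·20692933630=756111184500 | T(21,15)=20692933630+20·973941900=40171771630 | T(21,16)=973941900+20·34916946=1672280820 | T(21,17)=34916946+20·920550=53327946 | T(21,18)=920550+20·16815=1256850
i=22: T(22,14)=11310276995381+21·756111184500=27188611869881 | T(22,15)=756111184500+21·40171771630=1599718388730 | T(22,16)=40171771630+21·1672280820=75289668850 | T(22,17)=1672280820+21·53327946=2792167686 | T(22,18)=53327946+21·1256850=79721796
i=23: T(23,15)=27188611869881+22·1599718388730=62382416421941 | T(23,16)=1599718388730+22·75289668850=3256091103430 | T(23,17)=75289668850+22·2792167686=136717357942 | T(23,18)=2792167686+22·79721796=4546047198
Read c(23,15) = 62382416421941, c(23,16) = 3256091103430, c(23,17) = 136717357942, c(23,18) = 4546047198.

62382416421941, 3256091103430, 136717357942, 4546047198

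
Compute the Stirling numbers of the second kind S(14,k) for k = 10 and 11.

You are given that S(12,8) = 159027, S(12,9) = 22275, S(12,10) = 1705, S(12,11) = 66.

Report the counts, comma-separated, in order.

r13: T_13,9=9×22275+159027=359502; T_13,10=10×1705+22275=39325; T_13,11=11×66+1705=2431
r14: T_14,10=10×39325+359502=752752; T_14,11=11×2431+39325=66066
Read S(14,10) = 752752, S(14,11) = 66066.

752752, 66066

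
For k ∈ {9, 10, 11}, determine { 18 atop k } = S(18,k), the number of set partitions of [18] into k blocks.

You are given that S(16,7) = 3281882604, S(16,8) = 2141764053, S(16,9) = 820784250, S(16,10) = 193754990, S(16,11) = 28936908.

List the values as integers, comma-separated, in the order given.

row 17: T[17][8]=8·2141764053+3281882604=20415995028  T[17][9]=9·820784250+2141764053=9528822303  T[17][10]=10·193754990+820784250=2758334150  T[17][11]=11·28936908+193754990=512060978
row 18: T[18][9]=9·9528822303+20415995028=106175395755  T[18][10]=10·2758334150+9528822303=37112163803  T[18][11]=11·512060978+2758334150=8391004908
Read S(18,9) = 106175395755, S(18,10) = 37112163803, S(18,11) = 8391004908.

106175395755, 37112163803, 8391004908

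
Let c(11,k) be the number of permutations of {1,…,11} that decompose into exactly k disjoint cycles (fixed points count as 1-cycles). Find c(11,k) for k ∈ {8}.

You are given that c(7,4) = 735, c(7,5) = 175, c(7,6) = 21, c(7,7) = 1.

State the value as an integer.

18150

@8  (8,5):175·7+735→1960, (8,6):21·7+175→322, (8,7):1·7+21→28, (8,8):0·7+1→1
@9  (9,6):322·8+1960→4536, (9,7):28·8+322→546, (9,8):1·8+28→36
@10  (10,7):546·9+4536→9450, (10,8):36·9+546→870
@11  (11,8):870·10+9450→18150
Read c(11,8) = 18150.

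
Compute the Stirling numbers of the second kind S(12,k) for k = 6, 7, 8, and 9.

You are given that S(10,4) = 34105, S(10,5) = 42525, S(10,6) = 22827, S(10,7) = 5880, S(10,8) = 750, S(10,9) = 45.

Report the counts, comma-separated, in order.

1323652, 627396, 159027, 22275

@11  (11,5):42525·5+34105→246730, (11,6):22827·6+42525→179487, (11,7):5880·7+22827→63987, (11,8):750·8+5880→11880, (11,9):45·9+750→1155
@12  (12,6):179487·6+246730→1323652, (12,7):63987·7+179487→627396, (12,8):11880·8+63987→159027, (12,9):1155·9+11880→22275
Read S(12,6) = 1323652, S(12,7) = 627396, S(12,8) = 159027, S(12,9) = 22275.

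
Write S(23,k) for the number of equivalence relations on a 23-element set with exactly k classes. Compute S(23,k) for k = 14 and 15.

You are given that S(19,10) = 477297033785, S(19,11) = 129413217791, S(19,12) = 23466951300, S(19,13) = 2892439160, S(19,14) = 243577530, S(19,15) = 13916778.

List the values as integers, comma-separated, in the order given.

row 20: T[20][11]=11·129413217791+477297033785=1900842429486  T[20][12]=12·23466951300+129413217791=411016633391  T[20][13]=13·2892439160+23466951300=61068660380  T[20][14]=14·243577530+2892439160=6302524580  T[20][15]=15·13916778+243577530=452329200
row 21: T[21][12]=12·411016633391+1900842429486=6833042030178  T[21][13]=13·61068660380+411016633391=1204909218331  T[21][14]=14·6302524580+61068660380=149304004500  T[21][15]=15·452329200+6302524580=13087462580
row 22: T[22][13]=13·1204909218331+6833042030178=22496861868481  T[22][14]=14·149304004500+1204909218331=3295165281331  T[22][15]=15·13087462580+149304004500=345615943200
row 23: T[23][14]=14·3295165281331+22496861868481=68629175807115  T[23][15]=15·345615943200+3295165281331=8479404429331
Read S(23,14) = 68629175807115, S(23,15) = 8479404429331.

68629175807115, 8479404429331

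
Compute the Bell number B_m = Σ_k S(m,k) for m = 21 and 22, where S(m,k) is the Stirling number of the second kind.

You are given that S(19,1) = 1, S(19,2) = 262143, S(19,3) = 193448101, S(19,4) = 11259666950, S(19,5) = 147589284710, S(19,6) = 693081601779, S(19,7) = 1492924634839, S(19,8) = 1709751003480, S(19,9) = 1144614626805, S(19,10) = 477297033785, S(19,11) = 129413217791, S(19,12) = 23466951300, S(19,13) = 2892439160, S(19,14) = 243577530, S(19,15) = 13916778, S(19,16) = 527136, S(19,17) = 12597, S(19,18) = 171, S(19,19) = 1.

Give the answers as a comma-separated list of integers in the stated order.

474869816156751, 4506715738447323

@20  (20,1):1·1+0→1, (20,2):262143·2+1→524287, (20,3):193448101·3+262143→580606446, (20,4):11259666950·4+193448101→45232115901, (20,5):147589284710·5+11259666950→749206090500, (20,6):693081601779·6+147589284710→4306078895384, (20,7):1492924634839·7+693081601779→11143554045652, (20,8):1709751003480·8+1492924634839→15170932662679, (20,9):1144614626805·9+1709751003480→12011282644725, (20,10):477297033785·10+1144614626805→5917584964655, (20,11):129413217791·11+477297033785→1900842429486, (20,12):23466951300·12+129413217791→411016633391, (20,13):2892439160·13+23466951300→61068660380, (20,14):243577530·14+2892439160→6302524580, (20,15):13916778·15+243577530→452329200, (20,16):527136·16+13916778→22350954, (20,17):12597·17+527136→741285, (20,18):171·18+12597→15675, (20,19):1·19+171→190, (20,20):0·20+1→1
@21  (21,1):1·1+0→1, (21,2):524287·2+1→1048575, (21,3):580606446·3+524287→1742343625, (21,4):45232115901·4+580606446→181509070050, (21,5):749206090500·5+45232115901→3791262568401, (21,6):4306078895384·6+749206090500→26585679462804, (21,7):11143554045652·7+4306078895384→82310957214948, (21,8):15170932662679·8+11143554045652→132511015347084, (21,9):12011282644725·9+15170932662679→123272476465204, (21,10):5917584964655·10+12011282644725→71187132291275, (21,11):1900842429486·11+5917584964655→26826851689001, (21,12):411016633391·12+1900842429486→6833042030178, (21,13):61068660380·13+411016633391→1204909218331, (21,14):6302524580·14+61068660380→149304004500, (21,15):452329200·15+6302524580→13087462580, (21,16):22350954·16+452329200→809944464, (21,17):741285·17+22350954→34952799, (21,18):15675·18+741285→1023435, (21,19):190·19+15675→19285, (21,20):1·20+190→210, (21,21):0·21+1→1
@22  (22,1):1·1+0→1, (22,2):1048575·2+1→2097151, (22,3):1742343625·3+1048575→5228079450, (22,4):181509070050·4+1742343625→727778623825, (22,5):3791262568401·5+181509070050→19137821912055, (22,6):26585679462804·6+3791262568401→163305339345225, (22,7):82310957214948·7+26585679462804→602762379967440, (22,8):132511015347084·8+82310957214948→1142399079991620, (22,9):123272476465204·9+132511015347084→1241963303533920, (22,10):71187132291275·10+123272476465204→835143799377954, (22,11):26826851689001·11+71187132291275→366282500870286, (22,12):6833042030178·12+26826851689001→108823356051137, (22,13):1204909218331·13+6833042030178→22496861868481, (22,14):149304004500·14+1204909218331→3295165281331, (22,15):13087462580·15+149304004500→345615943200, (22,16):809944464·16+13087462580→26046574004, (22,17):34952799·17+809944464→1404142047, (22,18):1023435·18+34952799→53374629, (22,19):19285·19+1023435→1389850, (22,20):210·20+19285→23485, (22,21):1·21+210→231, (22,22):0·22+1→1
B_21 = ΣS(21,k) = 1+1048575+1742343625+181509070050+3791262568401+26585679462804+82310957214948+132511015347084+123272476465204+71187132291275+26826851689001+6833042030178+1204909218331+149304004500+13087462580+809944464+34952799+1023435+19285+210+1 = 474869816156751
B_22 = ΣS(22,k) = 1+2097151+5228079450+727778623825+19137821912055+163305339345225+602762379967440+1142399079991620+1241963303533920+835143799377954+366282500870286+108823356051137+22496861868481+3295165281331+345615943200+26046574004+1404142047+53374629+1389850+23485+231+1 = 4506715738447323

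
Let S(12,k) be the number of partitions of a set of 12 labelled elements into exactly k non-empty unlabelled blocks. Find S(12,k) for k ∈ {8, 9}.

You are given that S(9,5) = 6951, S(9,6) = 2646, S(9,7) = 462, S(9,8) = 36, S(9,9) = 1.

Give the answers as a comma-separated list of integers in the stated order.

i=10: T(10,6)=6951+6·2646=22827 | T(10,7)=2646+7·462=5880 | T(10,8)=462+8·36=750 | T(10,9)=36+9·1=45
i=11: T(11,7)=22827+7·5880=63987 | T(11,8)=5880+8·750=11880 | T(11,9)=750+9·45=1155
i=12: T(12,8)=63987+8·11880=159027 | T(12,9)=11880+9·1155=22275
Read S(12,8) = 159027, S(12,9) = 22275.

159027, 22275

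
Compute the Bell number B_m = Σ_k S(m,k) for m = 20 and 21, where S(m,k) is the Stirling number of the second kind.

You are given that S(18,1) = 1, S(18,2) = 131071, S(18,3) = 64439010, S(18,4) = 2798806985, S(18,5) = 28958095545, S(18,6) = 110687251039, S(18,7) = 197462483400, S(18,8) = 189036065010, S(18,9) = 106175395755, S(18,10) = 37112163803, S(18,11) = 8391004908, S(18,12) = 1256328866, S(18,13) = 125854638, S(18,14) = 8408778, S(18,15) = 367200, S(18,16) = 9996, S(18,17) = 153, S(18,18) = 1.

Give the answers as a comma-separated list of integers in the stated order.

51724158235372, 474869816156751

row 19: T[19][1]=1·1+0=1  T[19][2]=2·131071+1=262143  T[19][3]=3·64439010+131071=193448101  T[19][4]=4·2798806985+64439010=11259666950  T[19][5]=5·28958095545+2798806985=147589284710  T[19][6]=6·110687251039+28958095545=693081601779  T[19][7]=7·197462483400+110687251039=1492924634839  T[19][8]=8·189036065010+197462483400=1709751003480  T[19][9]=9·106175395755+189036065010=1144614626805  T[19][10]=10·37112163803+106175395755=477297033785  T[19][11]=11·8391004908+37112163803=129413217791  T[19][12]=12·1256328866+8391004908=23466951300  T[19][13]=13·125854638+1256328866=2892439160  T[19][14]=14·8408778+125854638=243577530  T[19][15]=15·367200+8408778=13916778  T[19][16]=16·9996+367200=527136  T[19][17]=17·153+9996=12597  T[19][18]=18·1+153=171  T[19][19]=19·0+1=1
row 20: T[20][1]=1·1+0=1  T[20][2]=2·262143+1=524287  T[20][3]=3·193448101+262143=580606446  T[20][4]=4·11259666950+193448101=45232115901  T[20][5]=5·147589284710+11259666950=749206090500  T[20][6]=6·693081601779+147589284710=4306078895384  T[20][7]=7·1492924634839+693081601779=11143554045652  T[20][8]=8·1709751003480+1492924634839=15170932662679  T[20][9]=9·1144614626805+1709751003480=12011282644725  T[20][10]=10·477297033785+1144614626805=5917584964655  T[20][11]=11·129413217791+477297033785=1900842429486  T[20][12]=12·23466951300+129413217791=411016633391  T[20][13]=13·2892439160+23466951300=61068660380  T[20][14]=14·243577530+2892439160=6302524580  T[20][15]=15·13916778+243577530=452329200  T[20][16]=16·527136+13916778=22350954  T[20][17]=17·12597+527136=741285  T[20][18]=18·171+12597=15675  T[20][19]=19·1+171=190  T[20][20]=20·0+1=1
row 21: T[21][1]=1·1+0=1  T[21][2]=2·524287+1=1048575  T[21][3]=3·580606446+524287=1742343625  T[21][4]=4·45232115901+580606446=181509070050  T[21][5]=5·749206090500+45232115901=3791262568401  T[21][6]=6·4306078895384+749206090500=26585679462804  T[21][7]=7·11143554045652+4306078895384=82310957214948  T[21][8]=8·15170932662679+11143554045652=132511015347084  T[21][9]=9·12011282644725+15170932662679=123272476465204  T[21][10]=10·5917584964655+12011282644725=71187132291275  T[21][11]=11·1900842429486+5917584964655=26826851689001  T[21][12]=12·411016633391+1900842429486=6833042030178  T[21][13]=13·61068660380+411016633391=1204909218331  T[21][14]=14·6302524580+61068660380=149304004500  T[21][15]=15·452329200+6302524580=13087462580  T[21][16]=16·22350954+452329200=809944464  T[21][17]=17·741285+22350954=34952799  T[21][18]=18·15675+741285=1023435  T[21][19]=19·190+15675=19285  T[21][20]=20·1+190=210  T[21][21]=21·0+1=1
B_20 = ΣS(20,k) = 1+524287+580606446+45232115901+749206090500+4306078895384+11143554045652+15170932662679+12011282644725+5917584964655+1900842429486+411016633391+61068660380+6302524580+452329200+22350954+741285+15675+190+1 = 51724158235372
B_21 = ΣS(21,k) = 1+1048575+1742343625+181509070050+3791262568401+26585679462804+82310957214948+132511015347084+123272476465204+71187132291275+26826851689001+6833042030178+1204909218331+149304004500+13087462580+809944464+34952799+1023435+19285+210+1 = 474869816156751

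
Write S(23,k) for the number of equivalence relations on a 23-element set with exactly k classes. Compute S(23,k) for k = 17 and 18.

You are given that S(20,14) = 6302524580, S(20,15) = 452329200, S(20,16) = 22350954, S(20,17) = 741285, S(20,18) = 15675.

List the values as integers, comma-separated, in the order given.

49916988803, 2364885369

[21] T[21,15]:15*452329200+6302524580=13087462580 · T[21,16]:16*22350954+452329200=809944464 · T[21,17]:17*741285+22350954=34952799 · T[21,18]:18*15675+741285=1023435
[22] T[22,16]:16*809944464+13087462580=26046574004 · T[22,17]:17*34952799+809944464=1404142047 · T[22,18]:18*1023435+34952799=53374629
[23] T[23,17]:17*1404142047+26046574004=49916988803 · T[23,18]:18*53374629+1404142047=2364885369
Read S(23,17) = 49916988803, S(23,18) = 2364885369.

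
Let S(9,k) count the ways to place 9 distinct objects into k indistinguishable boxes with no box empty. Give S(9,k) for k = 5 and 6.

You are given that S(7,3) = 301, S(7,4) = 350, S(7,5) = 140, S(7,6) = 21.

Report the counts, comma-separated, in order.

@8  (8,4):350·4+301→1701, (8,5):140·5+350→1050, (8,6):21·6+140→266
@9  (9,5):1050·5+1701→6951, (9,6):266·6+1050→2646
Read S(9,5) = 6951, S(9,6) = 2646.

6951, 2646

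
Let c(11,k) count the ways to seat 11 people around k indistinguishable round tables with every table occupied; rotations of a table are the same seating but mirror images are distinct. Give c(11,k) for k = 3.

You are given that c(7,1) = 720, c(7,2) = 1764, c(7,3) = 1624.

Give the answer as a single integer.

12753576

i=8: T(8,1)=0+7·720=5040 | T(8,2)=720+7·1764=13068 | T(8,3)=1764+7·1624=13132
i=9: T(9,1)=0+8·5040=40320 | T(9,2)=5040+8·13068=109584 | T(9,3)=13068+8·13132=118124
i=10: T(10,2)=40320+9·109584=1026576 | T(10,3)=109584+9·118124=1172700
i=11: T(11,3)=1026576+10·1172700=12753576
Read c(11,3) = 12753576.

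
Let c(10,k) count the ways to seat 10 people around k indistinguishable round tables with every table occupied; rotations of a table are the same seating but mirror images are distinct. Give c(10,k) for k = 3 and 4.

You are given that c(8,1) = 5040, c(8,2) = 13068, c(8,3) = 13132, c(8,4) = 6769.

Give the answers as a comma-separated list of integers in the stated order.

1172700, 723680

@9  (9,2):13068·8+5040→109584, (9,3):13132·8+13068→118124, (9,4):6769·8+13132→67284
@10  (10,3):118124·9+109584→1172700, (10,4):67284·9+118124→723680
Read c(10,3) = 1172700, c(10,4) = 723680.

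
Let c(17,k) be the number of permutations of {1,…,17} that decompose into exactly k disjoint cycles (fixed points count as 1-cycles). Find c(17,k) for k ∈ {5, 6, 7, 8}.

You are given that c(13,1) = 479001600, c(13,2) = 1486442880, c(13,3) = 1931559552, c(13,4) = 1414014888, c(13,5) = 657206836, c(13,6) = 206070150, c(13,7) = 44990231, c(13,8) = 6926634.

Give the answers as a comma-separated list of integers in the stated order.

48366009233424, 18861567058880, 5374523477960, 1146901283528

i=14: T(14,2)=479001600+13·1486442880=19802759040 | T(14,3)=1486442880+13·1931559552=26596717056 | T(14,4)=1931559552+13·1414014888=20313753096 | T(14,5)=1414014888+13·657206836=9957703756 | T(14,6)=657206836+13·206070150=3336118786 | T(14,7)=206070150+13·44990231=790943153 | T(14,8)=44990231+13·6926634=135036473
i=15: T(15,3)=19802759040+14·26596717056=392156797824 | T(15,4)=26596717056+14·20313753096=310989260400 | T(15,5)=20313753096+14·9957703756=159721605680 | T(15,6)=9957703756+14·3336118786=56663366760 | T(15,7)=3336118786+14·790943153=14409322928 | T(15,8)=790943153+14·135036473=2681453775
i=16: T(16,4)=392156797824+15·310989260400=5056995703824 | T(16,5)=310989260400+15·159721605680=2706813345600 | T(16,6)=159721605680+15·56663366760=1009672107080 | T(16,7)=56663366760+15·14409322928=272803210680 | T(16,8)=14409322928+15·2681453775=54631129553
i=17: T(17,5)=5056995703824+16·2706813345600=48366009233424 | T(17,6)=2706813345600+16·1009672107080=18861567058880 | T(17,7)=1009672107080+16·272803210680=5374523477960 | T(17,8)=272803210680+16·54631129553=1146901283528
Read c(17,5) = 48366009233424, c(17,6) = 18861567058880, c(17,7) = 5374523477960, c(17,8) = 1146901283528.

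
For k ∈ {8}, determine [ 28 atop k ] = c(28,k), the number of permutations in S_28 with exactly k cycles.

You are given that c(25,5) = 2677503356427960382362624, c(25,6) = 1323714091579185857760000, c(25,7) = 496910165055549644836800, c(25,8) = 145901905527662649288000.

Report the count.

[26] T[26,6]:25*1323714091579185857760000+2677503356427960382362624=35770355645907606826362624 · T[26,7]:25*496910165055549644836800+1323714091579185857760000=13746468217967926978680000 · T[26,8]:25*145901905527662649288000+496910165055549644836800=4144457803247115877036800
[27] T[27,7]:26*13746468217967926978680000+35770355645907606826362624=393178529313073708272042624 · T[27,8]:26*4144457803247115877036800+13746468217967926978680000=121502371102392939781636800
[28] T[28,8]:27*121502371102392939781636800+393178529313073708272042624=3673742549077683082376236224
Read c(28,8) = 3673742549077683082376236224.

3673742549077683082376236224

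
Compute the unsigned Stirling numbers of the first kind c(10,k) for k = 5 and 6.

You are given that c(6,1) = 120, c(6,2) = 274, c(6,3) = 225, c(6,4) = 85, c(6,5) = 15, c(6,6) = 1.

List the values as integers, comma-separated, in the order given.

@7  (7,2):274·6+120→1764, (7,3):225·6+274→1624, (7,4):85·6+225→735, (7,5):15·6+85→175, (7,6):1·6+15→21
@8  (8,3):1624·7+1764→13132, (8,4):735·7+1624→6769, (8,5):175·7+735→1960, (8,6):21·7+175→322
@9  (9,4):6769·8+13132→67284, (9,5):1960·8+6769→22449, (9,6):322·8+1960→4536
@10  (10,5):22449·9+67284→269325, (10,6):4536·9+22449→63273
Read c(10,5) = 269325, c(10,6) = 63273.

269325, 63273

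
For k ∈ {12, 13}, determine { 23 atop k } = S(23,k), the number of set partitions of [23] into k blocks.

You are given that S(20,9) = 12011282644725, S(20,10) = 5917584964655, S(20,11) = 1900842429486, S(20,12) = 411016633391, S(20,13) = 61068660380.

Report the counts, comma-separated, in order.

@21  (21,10):5917584964655·10+12011282644725→71187132291275, (21,11):1900842429486·11+5917584964655→26826851689001, (21,12):411016633391·12+1900842429486→6833042030178, (21,13):61068660380·13+411016633391→1204909218331
@22  (22,11):26826851689001·11+71187132291275→366282500870286, (22,12):6833042030178·12+26826851689001→108823356051137, (22,13):1204909218331·13+6833042030178→22496861868481
@23  (23,12):108823356051137·12+366282500870286→1672162773483930, (23,13):22496861868481·13+108823356051137→401282560341390
Read S(23,12) = 1672162773483930, S(23,13) = 401282560341390.

1672162773483930, 401282560341390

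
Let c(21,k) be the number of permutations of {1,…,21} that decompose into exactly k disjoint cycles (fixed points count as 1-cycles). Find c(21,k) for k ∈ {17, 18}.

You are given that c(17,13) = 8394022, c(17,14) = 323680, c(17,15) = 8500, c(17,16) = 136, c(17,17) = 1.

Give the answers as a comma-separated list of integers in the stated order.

53327946, 1256850

[18] T[18,14]:17*323680+8394022=13896582 · T[18,15]:17*8500+323680=468180 · T[18,16]:17*136+8500=10812 · T[18,17]:17*1+136=153 · T[18,18]:17*0+1=1
[19] T[19,15]:18*468180+13896582=22323822 · T[19,16]:18*10812+468180=662796 · T[19,17]:18*153+10812=13566 · T[19,18]:18*1+153=171
[20] T[20,16]:19*662796+22323822=34916946 · T[20,17]:19*13566+662796=920550 · T[20,18]:19*171+13566=16815
[21] T[21,17]:20*920550+34916946=53327946 · T[21,18]:20*16815+920550=1256850
Read c(21,17) = 53327946, c(21,18) = 1256850.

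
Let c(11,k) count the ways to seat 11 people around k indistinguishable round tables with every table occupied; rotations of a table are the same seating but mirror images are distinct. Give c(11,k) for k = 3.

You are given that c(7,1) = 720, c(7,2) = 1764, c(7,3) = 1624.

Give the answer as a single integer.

12753576

[8] T[8,1]:7*720+0=5040 · T[8,2]:7*1764+720=13068 · T[8,3]:7*1624+1764=13132
[9] T[9,1]:8*5040+0=40320 · T[9,2]:8*13068+5040=109584 · T[9,3]:8*13132+13068=118124
[10] T[10,2]:9*109584+40320=1026576 · T[10,3]:9*118124+109584=1172700
[11] T[11,3]:10*1172700+1026576=12753576
Read c(11,3) = 12753576.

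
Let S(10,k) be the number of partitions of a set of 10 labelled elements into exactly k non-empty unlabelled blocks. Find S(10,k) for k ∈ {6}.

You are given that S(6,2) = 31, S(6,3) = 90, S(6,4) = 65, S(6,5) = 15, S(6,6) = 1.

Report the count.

i=7: T(7,3)=31+3·90=301 | T(7,4)=90+4·65=350 | T(7,5)=65+5·15=140 | T(7,6)=15+6·1=21
i=8: T(8,4)=301+4·350=1701 | T(8,5)=350+5·140=1050 | T(8,6)=140+6·21=266
i=9: T(9,5)=1701+5·1050=6951 | T(9,6)=1050+6·266=2646
i=10: T(10,6)=6951+6·2646=22827
Read S(10,6) = 22827.

22827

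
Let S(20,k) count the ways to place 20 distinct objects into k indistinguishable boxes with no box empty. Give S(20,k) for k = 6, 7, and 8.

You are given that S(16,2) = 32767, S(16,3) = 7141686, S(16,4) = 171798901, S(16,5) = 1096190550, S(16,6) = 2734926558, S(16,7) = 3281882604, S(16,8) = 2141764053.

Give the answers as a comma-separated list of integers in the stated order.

4306078895384, 11143554045652, 15170932662679

r17: T_17,3=3×7141686+32767=21457825; T_17,4=4×171798901+7141686=694337290; T_17,5=5×1096190550+171798901=5652751651; T_17,6=6×2734926558+1096190550=17505749898; T_17,7=7×3281882604+2734926558=25708104786; T_17,8=8×2141764053+3281882604=20415995028
r18: T_18,4=4×694337290+21457825=2798806985; T_18,5=5×5652751651+694337290=28958095545; T_18,6=6×17505749898+5652751651=110687251039; T_18,7=7×25708104786+17505749898=197462483400; T_18,8=8×20415995028+25708104786=189036065010
r19: T_19,5=5×28958095545+2798806985=147589284710; T_19,6=6×110687251039+28958095545=693081601779; T_19,7=7×197462483400+110687251039=1492924634839; T_19,8=8×189036065010+197462483400=1709751003480
r20: T_20,6=6×693081601779+147589284710=4306078895384; T_20,7=7×1492924634839+693081601779=11143554045652; T_20,8=8×1709751003480+1492924634839=15170932662679
Read S(20,6) = 4306078895384, S(20,7) = 11143554045652, S(20,8) = 15170932662679.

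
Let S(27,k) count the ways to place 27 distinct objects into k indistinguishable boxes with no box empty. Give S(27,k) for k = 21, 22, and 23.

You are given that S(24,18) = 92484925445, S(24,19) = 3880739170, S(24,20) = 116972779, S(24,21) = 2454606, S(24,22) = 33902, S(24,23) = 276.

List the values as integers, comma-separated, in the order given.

i=25: T(25,19)=92484925445+19·3880739170=166218969675 | T(25,20)=3880739170+20·116972779=6220194750 | T(25,21)=116972779+21·2454606=168519505 | T(25,22)=2454606+22·33902=3200450 | T(25,23)=33902+23·276=40250
i=26: T(26,20)=166218969675+20·6220194750=290622864675 | T(26,21)=6220194750+21·168519505=9759104355 | T(26,22)=168519505+22·3200450=238929405 | T(26,23)=3200450+23·40250=4126200
i=27: T(27,21)=290622864675+21·9759104355=495564056130 | T(27,22)=9759104355+22·238929405=15015551265 | T(27,23)=238929405+23·4126200=333832005
Read S(27,21) = 495564056130, S(27,22) = 15015551265, S(27,23) = 333832005.

495564056130, 15015551265, 333832005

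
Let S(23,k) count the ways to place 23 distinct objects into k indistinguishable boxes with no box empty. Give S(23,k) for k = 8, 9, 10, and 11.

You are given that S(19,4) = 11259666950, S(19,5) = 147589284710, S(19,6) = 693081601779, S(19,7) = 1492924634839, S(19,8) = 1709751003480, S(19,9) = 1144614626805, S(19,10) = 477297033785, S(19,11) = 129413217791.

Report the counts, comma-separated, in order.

9741955019900400, 12320068811796900, 9593401297313460, 4864251308951100

r20: T_20,5=5×147589284710+11259666950=749206090500; T_20,6=6×693081601779+147589284710=4306078895384; T_20,7=7×1492924634839+693081601779=11143554045652; T_20,8=8×1709751003480+1492924634839=15170932662679; T_20,9=9×1144614626805+1709751003480=12011282644725; T_20,10=10×477297033785+1144614626805=5917584964655; T_20,11=11×129413217791+477297033785=1900842429486
r21: T_21,6=6×4306078895384+749206090500=26585679462804; T_21,7=7×11143554045652+4306078895384=82310957214948; T_21,8=8×15170932662679+11143554045652=132511015347084; T_21,9=9×12011282644725+15170932662679=123272476465204; T_21,10=10×5917584964655+12011282644725=71187132291275; T_21,11=11×1900842429486+5917584964655=26826851689001
r22: T_22,7=7×82310957214948+26585679462804=602762379967440; T_22,8=8×132511015347084+82310957214948=1142399079991620; T_22,9=9×123272476465204+132511015347084=1241963303533920; T_22,10=10×71187132291275+123272476465204=835143799377954; T_22,11=11×26826851689001+71187132291275=366282500870286
r23: T_23,8=8×1142399079991620+602762379967440=9741955019900400; T_23,9=9×1241963303533920+1142399079991620=12320068811796900; T_23,10=10×835143799377954+1241963303533920=9593401297313460; T_23,11=11×366282500870286+835143799377954=4864251308951100
Read S(23,8) = 9741955019900400, S(23,9) = 12320068811796900, S(23,10) = 9593401297313460, S(23,11) = 4864251308951100.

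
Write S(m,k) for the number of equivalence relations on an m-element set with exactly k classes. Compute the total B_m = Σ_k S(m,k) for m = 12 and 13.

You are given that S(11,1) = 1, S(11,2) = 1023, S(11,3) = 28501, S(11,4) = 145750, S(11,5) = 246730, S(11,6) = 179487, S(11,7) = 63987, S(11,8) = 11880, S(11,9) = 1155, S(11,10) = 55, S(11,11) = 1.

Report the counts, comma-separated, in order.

r12: T_12,1=1×1+0=1; T_12,2=2×1023+1=2047; T_12,3=3×28501+1023=86526; T_12,4=4×145750+28501=611501; T_12,5=5×246730+145750=1379400; T_12,6=6×179487+246730=1323652; T_12,7=7×63987+179487=627396; T_12,8=8×11880+63987=159027; T_12,9=9×1155+11880=22275; T_12,10=10×55+1155=1705; T_12,11=11×1+55=66; T_12,12=12×0+1=1
r13: T_13,1=1×1+0=1; T_13,2=2×2047+1=4095; T_13,3=3×86526+2047=261625; T_13,4=4×611501+86526=2532530; T_13,5=5×1379400+611501=7508501; T_13,6=6×1323652+1379400=9321312; T_13,7=7×627396+1323652=5715424; T_13,8=8×159027+627396=1899612; T_13,9=9×22275+159027=359502; T_13,10=10×1705+22275=39325; T_13,11=11×66+1705=2431; T_13,12=12×1+66=78; T_13,13=13×0+1=1
B_12 = ΣS(12,k) = 1+2047+86526+611501+1379400+1323652+627396+159027+22275+1705+66+1 = 4213597
B_13 = ΣS(13,k) = 1+4095+261625+2532530+7508501+9321312+5715424+1899612+359502+39325+2431+78+1 = 27644437

4213597, 27644437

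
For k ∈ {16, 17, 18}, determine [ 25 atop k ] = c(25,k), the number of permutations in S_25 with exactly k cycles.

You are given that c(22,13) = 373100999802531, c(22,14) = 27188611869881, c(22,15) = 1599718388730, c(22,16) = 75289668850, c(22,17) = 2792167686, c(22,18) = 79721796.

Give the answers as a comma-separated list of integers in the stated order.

row 23: T[23][14]=22·27188611869881+373100999802531=971250460939913  T[23][15]=22·1599718388730+27188611869881=62382416421941  T[23][16]=22·75289668850+1599718388730=3256091103430  T[23][17]=22·2792167686+75289668850=136717357942  T[23][18]=22·79721796+2792167686=4546047198
row 24: T[24][15]=23·62382416421941+971250460939913=2406046038644556  T[24][16]=23·3256091103430+62382416421941=137272511800831  T[24][17]=23·136717357942+3256091103430=6400590336096  T[24][18]=23·4546047198+136717357942=241276443496
row 25: T[25][16]=24·137272511800831+2406046038644556=5700586321864500  T[25][17]=24·6400590336096+137272511800831=290886679867135  T[25][18]=24·241276443496+6400590336096=12191224980000
Read c(25,16) = 5700586321864500, c(25,17) = 290886679867135, c(25,18) = 12191224980000.

5700586321864500, 290886679867135, 12191224980000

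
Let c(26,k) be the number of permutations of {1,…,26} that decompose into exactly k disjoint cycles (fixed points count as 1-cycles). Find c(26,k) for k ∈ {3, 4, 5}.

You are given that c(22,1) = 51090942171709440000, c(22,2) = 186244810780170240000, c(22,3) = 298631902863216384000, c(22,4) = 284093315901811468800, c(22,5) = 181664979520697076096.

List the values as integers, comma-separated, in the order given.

i=23: T(23,1)=0+22·51090942171709440000=1124000727777607680000 | T(23,2)=51090942171709440000+22·186244810780170240000=4148476779335454720000 | T(23,3)=186244810780170240000+22·298631902863216384000=6756146673770930688000 | T(23,4)=298631902863216384000+22·284093315901811468800=6548684852703068697600 | T(23,5)=284093315901811468800+22·181664979520697076096=4280722865357147142912
i=24: T(24,1)=0+23·1124000727777607680000=25852016738884976640000 | T(24,2)=1124000727777607680000+23·4148476779335454720000=96538966652493066240000 | T(24,3)=4148476779335454720000+23·6756146673770930688000=159539850276066860544000 | T(24,4)=6756146673770930688000+23·6548684852703068697600=157375898285941510732800 | T(24,5)=6548684852703068697600+23·4280722865357147142912=105005310755917452984576
i=25: T(25,2)=25852016738884976640000+24·96538966652493066240000=2342787216398718566400000 | T(25,3)=96538966652493066240000+24·159539850276066860544000=3925495373278097719296000 | T(25,4)=159539850276066860544000+24·157375898285941510732800=3936561409138663118131200 | T(25,5)=157375898285941510732800+24·105005310755917452984576=2677503356427960382362624
i=26: T(26,3)=2342787216398718566400000+25·3925495373278097719296000=100480171548351161548800000 | T(26,4)=3925495373278097719296000+25·3936561409138663118131200=102339530601744675672576000 | T(26,5)=3936561409138663118131200+25·2677503356427960382362624=70874145319837672677196800
Read c(26,3) = 100480171548351161548800000, c(26,4) = 102339530601744675672576000, c(26,5) = 70874145319837672677196800.

100480171548351161548800000, 102339530601744675672576000, 70874145319837672677196800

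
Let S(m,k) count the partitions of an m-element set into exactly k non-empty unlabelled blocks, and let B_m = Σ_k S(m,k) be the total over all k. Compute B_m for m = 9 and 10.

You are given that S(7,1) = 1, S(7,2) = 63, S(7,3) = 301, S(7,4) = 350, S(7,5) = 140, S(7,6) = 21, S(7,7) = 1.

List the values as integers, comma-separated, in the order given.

r8: T_8,1=1×1+0=1; T_8,2=2×63+1=127; T_8,3=3×301+63=966; T_8,4=4×350+301=1701; T_8,5=5×140+350=1050; T_8,6=6×21+140=266; T_8,7=7×1+21=28; T_8,8=8×0+1=1
r9: T_9,1=1×1+0=1; T_9,2=2×127+1=255; T_9,3=3×966+127=3025; T_9,4=4×1701+966=7770; T_9,5=5×1050+1701=6951; T_9,6=6×266+1050=2646; T_9,7=7×28+266=462; T_9,8=8×1+28=36; T_9,9=9×0+1=1
r10: T_10,1=1×1+0=1; T_10,2=2×255+1=511; T_10,3=3×3025+255=9330; T_10,4=4×7770+3025=34105; T_10,5=5×6951+7770=42525; T_10,6=6×2646+6951=22827; T_10,7=7×462+2646=5880; T_10,8=8×36+462=750; T_10,9=9×1+36=45; T_10,10=10×0+1=1
B_9 = ΣS(9,k) = 1+255+3025+7770+6951+2646+462+36+1 = 21147
B_10 = ΣS(10,k) = 1+511+9330+34105+42525+22827+5880+750+45+1 = 115975

21147, 115975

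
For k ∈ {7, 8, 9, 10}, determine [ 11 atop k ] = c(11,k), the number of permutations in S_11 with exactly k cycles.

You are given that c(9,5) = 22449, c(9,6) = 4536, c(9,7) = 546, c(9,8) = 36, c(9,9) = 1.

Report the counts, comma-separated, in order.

@10  (10,6):4536·9+22449→63273, (10,7):546·9+4536→9450, (10,8):36·9+546→870, (10,9):1·9+36→45, (10,10):0·9+1→1
@11  (11,7):9450·10+63273→157773, (11,8):870·10+9450→18150, (11,9):45·10+870→1320, (11,10):1·10+45→55
Read c(11,7) = 157773, c(11,8) = 18150, c(11,9) = 1320, c(11,10) = 55.

157773, 18150, 1320, 55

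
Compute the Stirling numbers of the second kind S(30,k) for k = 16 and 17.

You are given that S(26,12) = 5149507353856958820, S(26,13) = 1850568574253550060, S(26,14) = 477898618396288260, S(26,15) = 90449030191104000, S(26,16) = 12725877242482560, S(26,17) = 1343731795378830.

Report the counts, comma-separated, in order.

r27: T_27,13=13×1850568574253550060+5149507353856958820=29206898819153109600; T_27,14=14×477898618396288260+1850568574253550060=8541149231801585700; T_27,15=15×90449030191104000+477898618396288260=1834634071262848260; T_27,16=16×12725877242482560+90449030191104000=294063066070824960; T_27,17=17×1343731795378830+12725877242482560=35569317763922670
r28: T_28,14=14×8541149231801585700+29206898819153109600=148782988064375309400; T_28,15=15×1834634071262848260+8541149231801585700=36060660300744309600; T_28,16=16×294063066070824960+1834634071262848260=6539643128396047620; T_28,17=17×35569317763922670+294063066070824960=898741468057510350
r29: T_29,15=15×36060660300744309600+148782988064375309400=689692892575539953400; T_29,16=16×6539643128396047620+36060660300744309600=140694950355081071520; T_29,17=17×898741468057510350+6539643128396047620=21818248085373723570
r30: T_30,16=16×140694950355081071520+689692892575539953400=2940812098256837097720; T_30,17=17×21818248085373723570+140694950355081071520=511605167806434372210
Read S(30,16) = 2940812098256837097720, S(30,17) = 511605167806434372210.

2940812098256837097720, 511605167806434372210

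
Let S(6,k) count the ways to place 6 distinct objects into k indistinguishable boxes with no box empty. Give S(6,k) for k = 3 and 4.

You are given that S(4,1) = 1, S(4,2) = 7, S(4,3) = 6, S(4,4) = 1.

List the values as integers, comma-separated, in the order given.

row 5: T[5][2]=2·7+1=15  T[5][3]=3·6+7=25  T[5][4]=4·1+6=10
row 6: T[6][3]=3·25+15=90  T[6][4]=4·10+25=65
Read S(6,3) = 90, S(6,4) = 65.

90, 65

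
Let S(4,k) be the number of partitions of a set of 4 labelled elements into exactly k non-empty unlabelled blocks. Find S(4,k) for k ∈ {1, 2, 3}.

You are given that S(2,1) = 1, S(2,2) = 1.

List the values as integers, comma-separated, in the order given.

r3: T_3,1=1×1+0=1; T_3,2=2×1+1=3; T_3,3=3×0+1=1
r4: T_4,1=1×1+0=1; T_4,2=2×3+1=7; T_4,3=3×1+3=6
Read S(4,1) = 1, S(4,2) = 7, S(4,3) = 6.

1, 7, 6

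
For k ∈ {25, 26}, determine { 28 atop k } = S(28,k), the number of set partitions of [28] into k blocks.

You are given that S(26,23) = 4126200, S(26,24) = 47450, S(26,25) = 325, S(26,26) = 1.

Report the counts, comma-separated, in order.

6654375, 64701

i=27: T(27,24)=4126200+24·47450=5265000 | T(27,25)=47450+25·325=55575 | T(27,26)=325+26·1=351
i=28: T(28,25)=5265000+25·55575=6654375 | T(28,26)=55575+26·351=64701
Read S(28,25) = 6654375, S(28,26) = 64701.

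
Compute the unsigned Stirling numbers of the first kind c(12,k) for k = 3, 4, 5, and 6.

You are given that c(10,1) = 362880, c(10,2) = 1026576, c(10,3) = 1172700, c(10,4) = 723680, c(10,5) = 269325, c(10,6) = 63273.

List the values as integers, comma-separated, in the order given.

150917976, 105258076, 45995730, 13339535

row 11: T[11][2]=10·1026576+362880=10628640  T[11][3]=10·1172700+1026576=12753576  T[11][4]=10·723680+1172700=8409500  T[11][5]=10·269325+723680=3416930  T[11][6]=10·63273+269325=902055
row 12: T[12][3]=11·12753576+10628640=150917976  T[12][4]=11·8409500+12753576=105258076  T[12][5]=11·3416930+8409500=45995730  T[12][6]=11·902055+3416930=13339535
Read c(12,3) = 150917976, c(12,4) = 105258076, c(12,5) = 45995730, c(12,6) = 13339535.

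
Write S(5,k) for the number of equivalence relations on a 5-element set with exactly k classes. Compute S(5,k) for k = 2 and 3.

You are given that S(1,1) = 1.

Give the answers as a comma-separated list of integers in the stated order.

i=2: T(2,1)=0+1·1=1 | T(2,2)=1+2·0=1
i=3: T(3,1)=0+1·1=1 | T(3,2)=1+2·1=3 | T(3,3)=1+3·0=1
i=4: T(4,1)=0+1·1=1 | T(4,2)=1+2·3=7 | T(4,3)=3+3·1=6
i=5: T(5,2)=1+2·7=15 | T(5,3)=7+3·6=25
Read S(5,2) = 15, S(5,3) = 25.

15, 25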